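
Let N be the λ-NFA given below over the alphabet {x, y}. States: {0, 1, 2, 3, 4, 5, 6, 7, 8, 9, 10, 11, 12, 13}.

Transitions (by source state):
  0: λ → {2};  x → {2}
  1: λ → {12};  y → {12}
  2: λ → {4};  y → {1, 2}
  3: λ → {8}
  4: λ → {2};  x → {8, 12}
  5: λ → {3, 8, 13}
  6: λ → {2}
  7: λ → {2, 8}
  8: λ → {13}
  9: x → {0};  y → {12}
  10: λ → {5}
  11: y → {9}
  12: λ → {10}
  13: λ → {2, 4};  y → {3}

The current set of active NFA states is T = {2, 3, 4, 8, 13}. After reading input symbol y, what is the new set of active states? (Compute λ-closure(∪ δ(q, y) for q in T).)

2 on y → {1, 2}.
13 on y → {3}.
No y-transition from 3, 4, 8.
Union after reading y: {1, 2, 3}.
Now take the λ-closure:
From 1 via λ: add 12.
From 2 via λ: add 4.
From 3 via λ: add 8.
From 8 via λ: add 13.
From 12 via λ: add 10.
From 10 via λ: add 5.
No new states can be added; the closed set is {1, 2, 3, 4, 5, 8, 10, 12, 13}.

{1, 2, 3, 4, 5, 8, 10, 12, 13}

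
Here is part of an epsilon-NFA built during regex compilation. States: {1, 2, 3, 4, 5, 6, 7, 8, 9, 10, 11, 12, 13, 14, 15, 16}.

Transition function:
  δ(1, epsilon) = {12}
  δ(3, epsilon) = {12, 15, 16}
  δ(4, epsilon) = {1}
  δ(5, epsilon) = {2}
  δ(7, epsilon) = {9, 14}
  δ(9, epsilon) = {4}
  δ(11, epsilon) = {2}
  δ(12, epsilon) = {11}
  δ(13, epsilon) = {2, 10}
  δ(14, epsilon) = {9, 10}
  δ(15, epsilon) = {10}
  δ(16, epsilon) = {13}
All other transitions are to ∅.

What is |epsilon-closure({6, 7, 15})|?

Start with {6, 7, 15}.
From 7 via epsilon: add 9, 14.
From 15 via epsilon: add 10.
From 9 via epsilon: add 4.
From 4 via epsilon: add 1.
From 1 via epsilon: add 12.
From 12 via epsilon: add 11.
From 11 via epsilon: add 2.
epsilon-closure = {1, 2, 4, 6, 7, 9, 10, 11, 12, 14, 15}, which has 11 states.

11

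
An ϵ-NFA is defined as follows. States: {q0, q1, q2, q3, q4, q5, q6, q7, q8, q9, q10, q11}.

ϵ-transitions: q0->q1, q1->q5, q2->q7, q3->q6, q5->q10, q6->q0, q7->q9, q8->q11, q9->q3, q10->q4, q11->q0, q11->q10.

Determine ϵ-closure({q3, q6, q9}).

{q0, q1, q3, q4, q5, q6, q9, q10}

Start with {q3, q6, q9}.
From q6 via ϵ: add q0.
From q0 via ϵ: add q1.
From q1 via ϵ: add q5.
From q5 via ϵ: add q10.
From q10 via ϵ: add q4.
No new states can be added; the closed set is {q0, q1, q3, q4, q5, q6, q9, q10}.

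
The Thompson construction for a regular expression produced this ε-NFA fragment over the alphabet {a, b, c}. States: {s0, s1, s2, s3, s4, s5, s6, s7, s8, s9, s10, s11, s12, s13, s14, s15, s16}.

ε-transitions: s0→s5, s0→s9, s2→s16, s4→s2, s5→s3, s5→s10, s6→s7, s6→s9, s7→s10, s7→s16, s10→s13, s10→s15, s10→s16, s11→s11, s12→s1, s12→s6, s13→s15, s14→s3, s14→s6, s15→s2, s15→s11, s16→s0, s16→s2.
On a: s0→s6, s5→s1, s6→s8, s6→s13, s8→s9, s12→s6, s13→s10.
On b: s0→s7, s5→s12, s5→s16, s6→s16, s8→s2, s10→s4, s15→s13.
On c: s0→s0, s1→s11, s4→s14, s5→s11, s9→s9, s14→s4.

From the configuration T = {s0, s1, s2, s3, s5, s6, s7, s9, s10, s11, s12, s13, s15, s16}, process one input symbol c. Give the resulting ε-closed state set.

s0 on c → {s0}.
s1 on c → {s11}.
s5 on c → {s11}.
s9 on c → {s9}.
No c-transition from s2, s3, s6, s7, s10, s11, s12, s13, s15, s16.
Union after reading c: {s0, s9, s11}.
Now take the ε-closure:
From s0 via ε: add s5.
From s5 via ε: add s3, s10.
From s10 via ε: add s13, s15, s16.
From s15 via ε: add s2.
No new states can be added; the closed set is {s0, s2, s3, s5, s9, s10, s11, s13, s15, s16}.

{s0, s2, s3, s5, s9, s10, s11, s13, s15, s16}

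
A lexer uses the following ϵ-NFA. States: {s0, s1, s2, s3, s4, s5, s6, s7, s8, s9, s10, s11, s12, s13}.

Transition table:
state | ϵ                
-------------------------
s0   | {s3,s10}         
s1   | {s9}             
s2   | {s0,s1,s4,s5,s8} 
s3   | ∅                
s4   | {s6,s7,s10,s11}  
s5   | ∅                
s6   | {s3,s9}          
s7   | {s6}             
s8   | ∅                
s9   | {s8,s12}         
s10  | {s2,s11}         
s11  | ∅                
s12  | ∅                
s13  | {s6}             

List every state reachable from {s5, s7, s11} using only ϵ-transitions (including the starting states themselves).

Start with {s5, s7, s11}.
From s7 via ϵ: add s6.
From s6 via ϵ: add s3, s9.
From s9 via ϵ: add s8, s12.
No new states can be added; the closed set is {s3, s5, s6, s7, s8, s9, s11, s12}.

{s3, s5, s6, s7, s8, s9, s11, s12}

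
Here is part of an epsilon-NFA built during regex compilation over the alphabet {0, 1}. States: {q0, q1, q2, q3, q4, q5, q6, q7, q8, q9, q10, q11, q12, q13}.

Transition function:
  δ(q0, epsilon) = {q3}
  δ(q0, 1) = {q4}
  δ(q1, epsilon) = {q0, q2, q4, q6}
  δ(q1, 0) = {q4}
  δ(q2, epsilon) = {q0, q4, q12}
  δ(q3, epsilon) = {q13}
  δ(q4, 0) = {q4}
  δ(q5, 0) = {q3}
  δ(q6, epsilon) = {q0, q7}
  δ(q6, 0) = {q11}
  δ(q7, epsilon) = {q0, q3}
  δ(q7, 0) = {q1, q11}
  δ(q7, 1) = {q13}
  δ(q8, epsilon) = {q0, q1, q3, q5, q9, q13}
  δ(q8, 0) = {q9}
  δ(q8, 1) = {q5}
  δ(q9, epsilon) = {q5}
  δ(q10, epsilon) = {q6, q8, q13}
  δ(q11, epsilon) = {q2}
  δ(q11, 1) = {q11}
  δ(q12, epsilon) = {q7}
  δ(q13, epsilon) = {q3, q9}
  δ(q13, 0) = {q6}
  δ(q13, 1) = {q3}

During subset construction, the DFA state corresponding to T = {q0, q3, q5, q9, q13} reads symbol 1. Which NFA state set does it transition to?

q0 on 1 → {q4}.
q13 on 1 → {q3}.
No 1-transition from q3, q5, q9.
Union after reading 1: {q3, q4}.
Now take the epsilon-closure:
From q3 via epsilon: add q13.
From q13 via epsilon: add q9.
From q9 via epsilon: add q5.
No new states can be added; the closed set is {q3, q4, q5, q9, q13}.

{q3, q4, q5, q9, q13}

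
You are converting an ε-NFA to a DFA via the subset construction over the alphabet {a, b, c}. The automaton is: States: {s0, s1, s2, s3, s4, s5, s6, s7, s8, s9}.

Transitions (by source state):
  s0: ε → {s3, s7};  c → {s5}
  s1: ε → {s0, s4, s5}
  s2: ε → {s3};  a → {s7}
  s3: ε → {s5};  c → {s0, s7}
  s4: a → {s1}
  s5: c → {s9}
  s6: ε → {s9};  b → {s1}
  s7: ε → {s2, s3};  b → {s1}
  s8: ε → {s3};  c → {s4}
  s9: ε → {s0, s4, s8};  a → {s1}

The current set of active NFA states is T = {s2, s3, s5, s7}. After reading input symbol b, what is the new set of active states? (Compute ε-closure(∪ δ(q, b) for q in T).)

s7 on b → {s1}.
No b-transition from s2, s3, s5.
Union after reading b: {s1}.
Now take the ε-closure:
From s1 via ε: add s0, s4, s5.
From s0 via ε: add s3, s7.
From s7 via ε: add s2.
No new states can be added; the closed set is {s0, s1, s2, s3, s4, s5, s7}.

{s0, s1, s2, s3, s4, s5, s7}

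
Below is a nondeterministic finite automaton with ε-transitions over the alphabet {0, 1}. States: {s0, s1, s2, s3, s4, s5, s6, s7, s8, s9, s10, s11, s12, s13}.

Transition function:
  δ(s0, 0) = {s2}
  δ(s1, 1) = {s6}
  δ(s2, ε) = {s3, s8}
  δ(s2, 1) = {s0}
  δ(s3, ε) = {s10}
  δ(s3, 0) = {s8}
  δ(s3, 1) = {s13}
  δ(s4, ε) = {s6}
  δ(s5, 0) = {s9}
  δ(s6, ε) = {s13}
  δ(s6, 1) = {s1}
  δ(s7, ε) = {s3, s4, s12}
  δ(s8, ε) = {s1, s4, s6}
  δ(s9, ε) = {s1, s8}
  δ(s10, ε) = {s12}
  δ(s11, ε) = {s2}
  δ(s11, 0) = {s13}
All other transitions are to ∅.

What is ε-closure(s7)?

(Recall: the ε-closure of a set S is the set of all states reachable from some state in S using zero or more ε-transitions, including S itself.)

{s3, s4, s6, s7, s10, s12, s13}

Start with {s7}.
From s7 via ε: add s3, s4, s12.
From s3 via ε: add s10.
From s4 via ε: add s6.
From s6 via ε: add s13.
No new states can be added; the closed set is {s3, s4, s6, s7, s10, s12, s13}.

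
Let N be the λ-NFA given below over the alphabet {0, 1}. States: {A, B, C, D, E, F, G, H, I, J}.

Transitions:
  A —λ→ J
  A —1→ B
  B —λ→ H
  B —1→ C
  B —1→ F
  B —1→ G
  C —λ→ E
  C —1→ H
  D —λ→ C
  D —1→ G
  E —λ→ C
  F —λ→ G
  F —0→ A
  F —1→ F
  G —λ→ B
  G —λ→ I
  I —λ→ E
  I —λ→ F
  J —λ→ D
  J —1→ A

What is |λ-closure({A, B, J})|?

7

Start with {A, B, J}.
From B via λ: add H.
From J via λ: add D.
From D via λ: add C.
From C via λ: add E.
λ-closure = {A, B, C, D, E, H, J}, which has 7 states.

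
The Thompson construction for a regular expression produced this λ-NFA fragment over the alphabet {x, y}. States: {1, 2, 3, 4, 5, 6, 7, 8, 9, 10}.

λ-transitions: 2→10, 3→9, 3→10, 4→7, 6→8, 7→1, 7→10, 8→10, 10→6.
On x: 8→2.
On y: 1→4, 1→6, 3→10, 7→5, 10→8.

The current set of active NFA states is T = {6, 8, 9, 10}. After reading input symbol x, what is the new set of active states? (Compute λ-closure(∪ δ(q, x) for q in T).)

{2, 6, 8, 10}

8 on x → {2}.
No x-transition from 6, 9, 10.
Union after reading x: {2}.
Now take the λ-closure:
From 2 via λ: add 10.
From 10 via λ: add 6.
From 6 via λ: add 8.
No new states can be added; the closed set is {2, 6, 8, 10}.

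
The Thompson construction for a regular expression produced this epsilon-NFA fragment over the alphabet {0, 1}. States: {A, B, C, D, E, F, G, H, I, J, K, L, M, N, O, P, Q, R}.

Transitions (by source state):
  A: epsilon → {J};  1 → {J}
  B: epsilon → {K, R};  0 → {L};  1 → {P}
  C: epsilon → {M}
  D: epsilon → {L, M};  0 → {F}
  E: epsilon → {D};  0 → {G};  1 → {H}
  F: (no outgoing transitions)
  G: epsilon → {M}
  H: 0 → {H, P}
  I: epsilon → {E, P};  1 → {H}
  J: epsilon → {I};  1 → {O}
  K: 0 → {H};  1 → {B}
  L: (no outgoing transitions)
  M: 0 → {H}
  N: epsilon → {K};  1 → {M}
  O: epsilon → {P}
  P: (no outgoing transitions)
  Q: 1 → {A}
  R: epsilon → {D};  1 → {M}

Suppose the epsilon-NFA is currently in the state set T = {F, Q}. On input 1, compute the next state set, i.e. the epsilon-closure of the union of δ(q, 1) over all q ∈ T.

Q on 1 → {A}.
No 1-transition from F.
Union after reading 1: {A}.
Now take the epsilon-closure:
From A via epsilon: add J.
From J via epsilon: add I.
From I via epsilon: add E, P.
From E via epsilon: add D.
From D via epsilon: add L, M.
No new states can be added; the closed set is {A, D, E, I, J, L, M, P}.

{A, D, E, I, J, L, M, P}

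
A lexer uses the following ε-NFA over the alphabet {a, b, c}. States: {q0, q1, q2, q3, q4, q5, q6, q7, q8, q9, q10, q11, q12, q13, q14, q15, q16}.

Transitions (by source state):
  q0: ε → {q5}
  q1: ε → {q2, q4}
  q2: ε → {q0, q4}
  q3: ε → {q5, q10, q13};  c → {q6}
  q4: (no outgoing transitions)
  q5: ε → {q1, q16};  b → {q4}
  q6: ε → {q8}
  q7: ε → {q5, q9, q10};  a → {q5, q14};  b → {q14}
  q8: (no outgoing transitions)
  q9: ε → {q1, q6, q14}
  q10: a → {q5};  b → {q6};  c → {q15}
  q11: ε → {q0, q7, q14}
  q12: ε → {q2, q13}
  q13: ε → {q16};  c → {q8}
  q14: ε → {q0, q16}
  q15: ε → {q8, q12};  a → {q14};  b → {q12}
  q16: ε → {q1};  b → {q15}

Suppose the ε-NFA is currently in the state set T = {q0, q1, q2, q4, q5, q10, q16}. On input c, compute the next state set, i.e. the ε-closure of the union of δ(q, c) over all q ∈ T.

{q0, q1, q2, q4, q5, q8, q12, q13, q15, q16}

q10 on c → {q15}.
No c-transition from q0, q1, q2, q4, q5, q16.
Union after reading c: {q15}.
Now take the ε-closure:
From q15 via ε: add q8, q12.
From q12 via ε: add q2, q13.
From q2 via ε: add q0, q4.
From q13 via ε: add q16.
From q0 via ε: add q5.
From q16 via ε: add q1.
No new states can be added; the closed set is {q0, q1, q2, q4, q5, q8, q12, q13, q15, q16}.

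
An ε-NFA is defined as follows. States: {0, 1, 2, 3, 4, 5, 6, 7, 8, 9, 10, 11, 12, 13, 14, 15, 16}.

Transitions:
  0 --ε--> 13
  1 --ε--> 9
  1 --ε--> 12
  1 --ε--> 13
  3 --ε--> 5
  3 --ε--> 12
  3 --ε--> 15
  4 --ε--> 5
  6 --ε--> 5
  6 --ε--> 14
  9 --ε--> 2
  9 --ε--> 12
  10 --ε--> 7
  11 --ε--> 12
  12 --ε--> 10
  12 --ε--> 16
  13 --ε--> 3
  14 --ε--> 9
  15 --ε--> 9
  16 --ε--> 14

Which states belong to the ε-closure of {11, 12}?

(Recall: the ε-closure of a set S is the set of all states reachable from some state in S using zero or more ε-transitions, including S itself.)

Start with {11, 12}.
From 12 via ε: add 10, 16.
From 10 via ε: add 7.
From 16 via ε: add 14.
From 14 via ε: add 9.
From 9 via ε: add 2.
No new states can be added; the closed set is {2, 7, 9, 10, 11, 12, 14, 16}.

{2, 7, 9, 10, 11, 12, 14, 16}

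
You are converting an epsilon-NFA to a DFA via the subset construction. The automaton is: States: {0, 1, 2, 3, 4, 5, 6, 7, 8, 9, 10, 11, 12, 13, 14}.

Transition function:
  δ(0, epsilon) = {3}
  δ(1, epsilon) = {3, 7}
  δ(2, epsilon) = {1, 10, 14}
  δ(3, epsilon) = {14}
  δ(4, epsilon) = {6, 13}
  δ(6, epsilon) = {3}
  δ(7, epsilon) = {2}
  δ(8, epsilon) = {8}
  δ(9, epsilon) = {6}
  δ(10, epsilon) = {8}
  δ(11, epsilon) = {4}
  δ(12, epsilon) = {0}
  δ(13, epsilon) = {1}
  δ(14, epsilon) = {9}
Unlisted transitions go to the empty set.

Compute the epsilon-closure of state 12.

Start with {12}.
From 12 via epsilon: add 0.
From 0 via epsilon: add 3.
From 3 via epsilon: add 14.
From 14 via epsilon: add 9.
From 9 via epsilon: add 6.
No new states can be added; the closed set is {0, 3, 6, 9, 12, 14}.

{0, 3, 6, 9, 12, 14}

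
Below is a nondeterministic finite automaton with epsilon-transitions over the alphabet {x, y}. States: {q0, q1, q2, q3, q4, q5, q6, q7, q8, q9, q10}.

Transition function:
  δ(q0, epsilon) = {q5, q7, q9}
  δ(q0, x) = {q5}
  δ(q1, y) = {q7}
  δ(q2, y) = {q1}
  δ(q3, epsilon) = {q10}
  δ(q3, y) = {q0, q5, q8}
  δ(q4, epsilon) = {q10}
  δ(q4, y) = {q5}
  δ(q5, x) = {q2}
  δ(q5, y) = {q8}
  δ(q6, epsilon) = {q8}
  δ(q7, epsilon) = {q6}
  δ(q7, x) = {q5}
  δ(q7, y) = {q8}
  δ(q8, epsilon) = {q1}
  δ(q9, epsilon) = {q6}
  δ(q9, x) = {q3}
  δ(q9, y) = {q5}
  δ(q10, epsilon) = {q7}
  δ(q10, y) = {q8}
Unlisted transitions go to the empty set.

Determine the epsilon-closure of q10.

Start with {q10}.
From q10 via epsilon: add q7.
From q7 via epsilon: add q6.
From q6 via epsilon: add q8.
From q8 via epsilon: add q1.
No new states can be added; the closed set is {q1, q6, q7, q8, q10}.

{q1, q6, q7, q8, q10}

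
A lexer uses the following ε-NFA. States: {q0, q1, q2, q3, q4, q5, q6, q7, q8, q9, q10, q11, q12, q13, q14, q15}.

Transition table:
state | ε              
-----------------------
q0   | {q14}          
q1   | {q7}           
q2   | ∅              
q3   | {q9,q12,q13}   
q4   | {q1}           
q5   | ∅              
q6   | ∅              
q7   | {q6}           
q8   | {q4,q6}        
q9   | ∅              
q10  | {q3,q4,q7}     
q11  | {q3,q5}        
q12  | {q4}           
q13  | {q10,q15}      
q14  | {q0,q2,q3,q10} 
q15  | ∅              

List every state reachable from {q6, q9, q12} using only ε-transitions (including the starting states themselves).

Start with {q6, q9, q12}.
From q12 via ε: add q4.
From q4 via ε: add q1.
From q1 via ε: add q7.
No new states can be added; the closed set is {q1, q4, q6, q7, q9, q12}.

{q1, q4, q6, q7, q9, q12}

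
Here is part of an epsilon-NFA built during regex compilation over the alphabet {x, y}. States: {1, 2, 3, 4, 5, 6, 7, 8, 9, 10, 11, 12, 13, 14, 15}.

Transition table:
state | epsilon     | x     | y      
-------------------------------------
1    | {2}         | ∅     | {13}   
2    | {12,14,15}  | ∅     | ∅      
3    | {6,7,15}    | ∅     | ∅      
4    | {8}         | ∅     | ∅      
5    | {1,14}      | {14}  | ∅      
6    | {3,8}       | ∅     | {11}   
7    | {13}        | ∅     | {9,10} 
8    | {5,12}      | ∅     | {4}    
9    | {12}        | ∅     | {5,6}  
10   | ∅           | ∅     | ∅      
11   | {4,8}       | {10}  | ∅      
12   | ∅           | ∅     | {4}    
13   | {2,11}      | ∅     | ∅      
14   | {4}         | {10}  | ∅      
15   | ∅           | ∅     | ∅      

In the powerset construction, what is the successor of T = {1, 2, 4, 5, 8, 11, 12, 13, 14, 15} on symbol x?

5 on x → {14}.
11 on x → {10}.
14 on x → {10}.
No x-transition from 1, 2, 4, 8, 12, 13, 15.
Union after reading x: {10, 14}.
Now take the epsilon-closure:
From 14 via epsilon: add 4.
From 4 via epsilon: add 8.
From 8 via epsilon: add 5, 12.
From 5 via epsilon: add 1.
From 1 via epsilon: add 2.
From 2 via epsilon: add 15.
No new states can be added; the closed set is {1, 2, 4, 5, 8, 10, 12, 14, 15}.

{1, 2, 4, 5, 8, 10, 12, 14, 15}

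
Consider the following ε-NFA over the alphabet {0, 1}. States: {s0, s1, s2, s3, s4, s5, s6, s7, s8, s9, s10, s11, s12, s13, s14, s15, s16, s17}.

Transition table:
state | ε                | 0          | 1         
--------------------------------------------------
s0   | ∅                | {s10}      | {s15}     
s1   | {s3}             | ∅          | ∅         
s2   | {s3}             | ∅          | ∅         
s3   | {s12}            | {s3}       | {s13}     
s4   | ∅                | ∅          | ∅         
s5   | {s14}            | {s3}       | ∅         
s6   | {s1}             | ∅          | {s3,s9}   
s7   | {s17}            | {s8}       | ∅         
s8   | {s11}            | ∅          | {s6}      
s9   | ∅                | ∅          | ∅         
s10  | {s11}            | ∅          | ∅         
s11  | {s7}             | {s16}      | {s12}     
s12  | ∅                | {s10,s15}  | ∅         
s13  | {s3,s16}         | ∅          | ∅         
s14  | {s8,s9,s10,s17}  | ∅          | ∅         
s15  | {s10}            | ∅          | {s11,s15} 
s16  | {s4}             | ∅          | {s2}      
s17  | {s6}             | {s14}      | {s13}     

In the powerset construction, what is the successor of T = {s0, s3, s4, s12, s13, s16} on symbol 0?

{s1, s3, s6, s7, s10, s11, s12, s15, s17}

s0 on 0 → {s10}.
s3 on 0 → {s3}.
s12 on 0 → {s10, s15}.
No 0-transition from s4, s13, s16.
Union after reading 0: {s3, s10, s15}.
Now take the ε-closure:
From s3 via ε: add s12.
From s10 via ε: add s11.
From s11 via ε: add s7.
From s7 via ε: add s17.
From s17 via ε: add s6.
From s6 via ε: add s1.
No new states can be added; the closed set is {s1, s3, s6, s7, s10, s11, s12, s15, s17}.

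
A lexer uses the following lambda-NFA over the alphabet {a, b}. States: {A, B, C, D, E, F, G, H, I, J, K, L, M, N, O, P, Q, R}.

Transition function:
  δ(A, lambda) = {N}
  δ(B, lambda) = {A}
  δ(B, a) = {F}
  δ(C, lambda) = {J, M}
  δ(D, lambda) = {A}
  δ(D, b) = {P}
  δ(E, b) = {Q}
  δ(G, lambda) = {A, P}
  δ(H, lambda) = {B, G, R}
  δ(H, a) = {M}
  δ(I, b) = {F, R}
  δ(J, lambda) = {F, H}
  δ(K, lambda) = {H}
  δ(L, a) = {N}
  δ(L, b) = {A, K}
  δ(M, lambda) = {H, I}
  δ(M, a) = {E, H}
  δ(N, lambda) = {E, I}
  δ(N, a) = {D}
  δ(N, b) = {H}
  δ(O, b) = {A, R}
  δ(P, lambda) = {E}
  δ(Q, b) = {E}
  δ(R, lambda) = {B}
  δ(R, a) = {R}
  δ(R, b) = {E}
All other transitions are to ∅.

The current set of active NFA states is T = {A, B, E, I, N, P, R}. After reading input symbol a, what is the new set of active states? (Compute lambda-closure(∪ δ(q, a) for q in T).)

{A, B, D, E, F, I, N, R}

B on a → {F}.
N on a → {D}.
R on a → {R}.
No a-transition from A, E, I, P.
Union after reading a: {D, F, R}.
Now take the lambda-closure:
From D via lambda: add A.
From R via lambda: add B.
From A via lambda: add N.
From N via lambda: add E, I.
No new states can be added; the closed set is {A, B, D, E, F, I, N, R}.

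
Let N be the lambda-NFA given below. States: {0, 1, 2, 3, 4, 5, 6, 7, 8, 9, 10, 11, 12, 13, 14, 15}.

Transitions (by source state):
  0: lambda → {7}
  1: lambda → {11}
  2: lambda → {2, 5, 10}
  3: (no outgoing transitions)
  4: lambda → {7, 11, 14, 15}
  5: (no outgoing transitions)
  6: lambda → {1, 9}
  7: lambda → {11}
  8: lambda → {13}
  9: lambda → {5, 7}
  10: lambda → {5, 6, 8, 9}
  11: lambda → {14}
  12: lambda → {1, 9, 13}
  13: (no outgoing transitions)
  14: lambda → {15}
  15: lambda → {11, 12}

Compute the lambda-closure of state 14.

Start with {14}.
From 14 via lambda: add 15.
From 15 via lambda: add 11, 12.
From 12 via lambda: add 1, 9, 13.
From 9 via lambda: add 5, 7.
No new states can be added; the closed set is {1, 5, 7, 9, 11, 12, 13, 14, 15}.

{1, 5, 7, 9, 11, 12, 13, 14, 15}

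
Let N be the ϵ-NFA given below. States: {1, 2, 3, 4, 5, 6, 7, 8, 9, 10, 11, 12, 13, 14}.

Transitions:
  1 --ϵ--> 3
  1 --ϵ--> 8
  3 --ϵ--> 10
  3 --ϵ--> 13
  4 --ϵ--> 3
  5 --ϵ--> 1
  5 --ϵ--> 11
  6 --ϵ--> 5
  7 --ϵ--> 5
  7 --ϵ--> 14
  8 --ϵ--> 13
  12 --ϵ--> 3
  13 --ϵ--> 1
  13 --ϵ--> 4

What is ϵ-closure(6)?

{1, 3, 4, 5, 6, 8, 10, 11, 13}

Start with {6}.
From 6 via ϵ: add 5.
From 5 via ϵ: add 1, 11.
From 1 via ϵ: add 3, 8.
From 3 via ϵ: add 10, 13.
From 13 via ϵ: add 4.
No new states can be added; the closed set is {1, 3, 4, 5, 6, 8, 10, 11, 13}.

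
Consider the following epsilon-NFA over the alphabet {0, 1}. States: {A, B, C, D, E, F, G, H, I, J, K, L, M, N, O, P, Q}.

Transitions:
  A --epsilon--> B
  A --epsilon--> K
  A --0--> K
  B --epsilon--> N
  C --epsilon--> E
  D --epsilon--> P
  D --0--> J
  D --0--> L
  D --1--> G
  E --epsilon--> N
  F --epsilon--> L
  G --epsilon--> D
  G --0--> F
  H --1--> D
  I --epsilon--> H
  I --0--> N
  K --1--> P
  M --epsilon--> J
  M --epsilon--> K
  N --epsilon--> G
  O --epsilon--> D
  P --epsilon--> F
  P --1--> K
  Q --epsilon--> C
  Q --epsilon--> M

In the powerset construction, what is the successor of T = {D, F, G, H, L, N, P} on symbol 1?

D on 1 → {G}.
H on 1 → {D}.
P on 1 → {K}.
No 1-transition from F, G, L, N.
Union after reading 1: {D, G, K}.
Now take the epsilon-closure:
From D via epsilon: add P.
From P via epsilon: add F.
From F via epsilon: add L.
No new states can be added; the closed set is {D, F, G, K, L, P}.

{D, F, G, K, L, P}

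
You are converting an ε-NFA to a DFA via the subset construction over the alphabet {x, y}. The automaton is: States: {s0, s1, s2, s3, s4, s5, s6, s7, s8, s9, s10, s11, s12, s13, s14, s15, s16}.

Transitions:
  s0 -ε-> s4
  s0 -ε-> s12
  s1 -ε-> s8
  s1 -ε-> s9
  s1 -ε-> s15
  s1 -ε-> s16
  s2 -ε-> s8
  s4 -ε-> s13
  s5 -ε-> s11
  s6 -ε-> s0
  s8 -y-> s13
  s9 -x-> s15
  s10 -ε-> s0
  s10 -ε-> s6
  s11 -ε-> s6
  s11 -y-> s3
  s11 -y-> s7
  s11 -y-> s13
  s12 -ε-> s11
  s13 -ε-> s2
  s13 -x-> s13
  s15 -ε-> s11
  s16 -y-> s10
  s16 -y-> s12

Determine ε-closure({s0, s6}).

{s0, s2, s4, s6, s8, s11, s12, s13}

Start with {s0, s6}.
From s0 via ε: add s4, s12.
From s4 via ε: add s13.
From s12 via ε: add s11.
From s13 via ε: add s2.
From s2 via ε: add s8.
No new states can be added; the closed set is {s0, s2, s4, s6, s8, s11, s12, s13}.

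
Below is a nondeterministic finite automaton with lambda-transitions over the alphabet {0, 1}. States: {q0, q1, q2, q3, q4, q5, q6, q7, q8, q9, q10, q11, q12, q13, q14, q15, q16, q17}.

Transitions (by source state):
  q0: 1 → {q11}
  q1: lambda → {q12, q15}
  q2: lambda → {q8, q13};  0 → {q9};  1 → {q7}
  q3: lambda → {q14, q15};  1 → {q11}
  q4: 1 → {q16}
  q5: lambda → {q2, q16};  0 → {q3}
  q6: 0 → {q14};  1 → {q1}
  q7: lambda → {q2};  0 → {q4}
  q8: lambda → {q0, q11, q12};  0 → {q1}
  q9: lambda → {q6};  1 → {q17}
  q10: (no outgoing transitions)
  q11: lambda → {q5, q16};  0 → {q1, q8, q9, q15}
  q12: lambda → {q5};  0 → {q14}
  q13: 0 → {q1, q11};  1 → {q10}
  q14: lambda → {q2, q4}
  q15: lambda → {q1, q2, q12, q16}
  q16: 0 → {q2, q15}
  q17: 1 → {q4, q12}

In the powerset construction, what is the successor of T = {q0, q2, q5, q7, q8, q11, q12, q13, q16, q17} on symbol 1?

q0 on 1 → {q11}.
q2 on 1 → {q7}.
q13 on 1 → {q10}.
q17 on 1 → {q4, q12}.
No 1-transition from q5, q7, q8, q11, q12, q16.
Union after reading 1: {q4, q7, q10, q11, q12}.
Now take the lambda-closure:
From q7 via lambda: add q2.
From q11 via lambda: add q5, q16.
From q2 via lambda: add q8, q13.
From q8 via lambda: add q0.
No new states can be added; the closed set is {q0, q2, q4, q5, q7, q8, q10, q11, q12, q13, q16}.

{q0, q2, q4, q5, q7, q8, q10, q11, q12, q13, q16}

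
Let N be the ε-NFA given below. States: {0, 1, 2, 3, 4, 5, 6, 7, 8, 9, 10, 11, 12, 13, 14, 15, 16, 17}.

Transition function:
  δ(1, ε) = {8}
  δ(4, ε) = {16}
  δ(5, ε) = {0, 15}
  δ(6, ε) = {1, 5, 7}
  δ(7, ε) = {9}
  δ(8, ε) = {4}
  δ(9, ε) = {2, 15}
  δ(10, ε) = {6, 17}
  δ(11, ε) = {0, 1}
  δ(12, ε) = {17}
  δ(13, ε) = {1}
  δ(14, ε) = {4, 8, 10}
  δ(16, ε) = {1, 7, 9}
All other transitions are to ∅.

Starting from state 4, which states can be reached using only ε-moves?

Start with {4}.
From 4 via ε: add 16.
From 16 via ε: add 1, 7, 9.
From 1 via ε: add 8.
From 9 via ε: add 2, 15.
No new states can be added; the closed set is {1, 2, 4, 7, 8, 9, 15, 16}.

{1, 2, 4, 7, 8, 9, 15, 16}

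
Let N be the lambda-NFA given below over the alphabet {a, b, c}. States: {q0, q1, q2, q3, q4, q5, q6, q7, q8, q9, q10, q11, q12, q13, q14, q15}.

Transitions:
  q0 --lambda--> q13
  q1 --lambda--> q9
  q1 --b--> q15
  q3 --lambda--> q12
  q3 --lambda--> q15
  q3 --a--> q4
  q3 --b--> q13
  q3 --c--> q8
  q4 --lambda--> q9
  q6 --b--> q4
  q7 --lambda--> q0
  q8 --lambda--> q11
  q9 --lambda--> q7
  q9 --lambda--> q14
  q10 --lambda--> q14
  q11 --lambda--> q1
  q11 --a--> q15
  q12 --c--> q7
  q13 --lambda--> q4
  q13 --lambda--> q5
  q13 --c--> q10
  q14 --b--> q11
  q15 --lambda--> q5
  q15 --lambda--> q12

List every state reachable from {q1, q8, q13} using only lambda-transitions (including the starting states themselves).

{q0, q1, q4, q5, q7, q8, q9, q11, q13, q14}

Start with {q1, q8, q13}.
From q1 via lambda: add q9.
From q8 via lambda: add q11.
From q13 via lambda: add q4, q5.
From q9 via lambda: add q7, q14.
From q7 via lambda: add q0.
No new states can be added; the closed set is {q0, q1, q4, q5, q7, q8, q9, q11, q13, q14}.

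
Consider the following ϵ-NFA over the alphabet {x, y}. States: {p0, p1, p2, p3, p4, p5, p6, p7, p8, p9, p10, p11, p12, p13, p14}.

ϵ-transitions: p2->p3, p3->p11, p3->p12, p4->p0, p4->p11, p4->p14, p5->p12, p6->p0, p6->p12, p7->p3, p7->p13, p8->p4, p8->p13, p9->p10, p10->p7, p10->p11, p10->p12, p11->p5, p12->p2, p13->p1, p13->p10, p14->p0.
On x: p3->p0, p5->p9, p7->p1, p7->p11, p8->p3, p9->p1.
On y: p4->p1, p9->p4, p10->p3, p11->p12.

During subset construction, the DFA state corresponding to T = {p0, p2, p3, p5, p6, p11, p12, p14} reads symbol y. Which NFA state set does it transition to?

p11 on y → {p12}.
No y-transition from p0, p2, p3, p5, p6, p12, p14.
Union after reading y: {p12}.
Now take the ϵ-closure:
From p12 via ϵ: add p2.
From p2 via ϵ: add p3.
From p3 via ϵ: add p11.
From p11 via ϵ: add p5.
No new states can be added; the closed set is {p2, p3, p5, p11, p12}.

{p2, p3, p5, p11, p12}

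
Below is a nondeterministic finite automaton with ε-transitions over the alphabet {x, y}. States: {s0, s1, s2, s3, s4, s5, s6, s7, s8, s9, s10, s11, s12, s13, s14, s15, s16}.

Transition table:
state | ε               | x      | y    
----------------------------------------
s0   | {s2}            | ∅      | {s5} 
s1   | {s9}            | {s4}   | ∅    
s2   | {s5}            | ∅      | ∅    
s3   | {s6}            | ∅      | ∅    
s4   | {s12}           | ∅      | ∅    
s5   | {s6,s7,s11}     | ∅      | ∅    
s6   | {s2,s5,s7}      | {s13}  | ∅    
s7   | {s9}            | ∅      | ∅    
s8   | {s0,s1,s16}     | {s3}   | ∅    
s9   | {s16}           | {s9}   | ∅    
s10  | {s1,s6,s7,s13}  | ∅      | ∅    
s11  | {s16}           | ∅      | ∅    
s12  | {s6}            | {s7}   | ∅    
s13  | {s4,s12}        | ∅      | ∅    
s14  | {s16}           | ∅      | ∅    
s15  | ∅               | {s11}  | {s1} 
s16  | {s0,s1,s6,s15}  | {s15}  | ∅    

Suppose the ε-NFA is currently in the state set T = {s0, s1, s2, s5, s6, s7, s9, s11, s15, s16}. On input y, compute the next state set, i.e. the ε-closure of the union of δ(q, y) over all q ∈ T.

s0 on y → {s5}.
s15 on y → {s1}.
No y-transition from s1, s2, s5, s6, s7, s9, s11, s16.
Union after reading y: {s1, s5}.
Now take the ε-closure:
From s1 via ε: add s9.
From s5 via ε: add s6, s7, s11.
From s6 via ε: add s2.
From s9 via ε: add s16.
From s16 via ε: add s0, s15.
No new states can be added; the closed set is {s0, s1, s2, s5, s6, s7, s9, s11, s15, s16}.

{s0, s1, s2, s5, s6, s7, s9, s11, s15, s16}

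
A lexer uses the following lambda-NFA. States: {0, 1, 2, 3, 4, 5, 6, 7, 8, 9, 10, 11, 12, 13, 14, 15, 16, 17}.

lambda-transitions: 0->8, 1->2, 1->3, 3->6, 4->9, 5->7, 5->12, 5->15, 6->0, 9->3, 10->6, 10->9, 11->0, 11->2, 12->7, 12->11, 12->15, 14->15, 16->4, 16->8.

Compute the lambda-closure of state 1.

Start with {1}.
From 1 via lambda: add 2, 3.
From 3 via lambda: add 6.
From 6 via lambda: add 0.
From 0 via lambda: add 8.
No new states can be added; the closed set is {0, 1, 2, 3, 6, 8}.

{0, 1, 2, 3, 6, 8}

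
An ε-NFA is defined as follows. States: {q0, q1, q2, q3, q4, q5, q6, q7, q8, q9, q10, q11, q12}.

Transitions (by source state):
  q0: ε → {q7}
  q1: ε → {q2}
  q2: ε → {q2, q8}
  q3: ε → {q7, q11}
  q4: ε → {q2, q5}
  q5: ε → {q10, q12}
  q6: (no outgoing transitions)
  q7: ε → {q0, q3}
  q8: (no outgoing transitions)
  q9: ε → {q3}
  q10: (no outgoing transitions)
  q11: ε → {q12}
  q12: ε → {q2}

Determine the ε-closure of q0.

{q0, q2, q3, q7, q8, q11, q12}

Start with {q0}.
From q0 via ε: add q7.
From q7 via ε: add q3.
From q3 via ε: add q11.
From q11 via ε: add q12.
From q12 via ε: add q2.
From q2 via ε: add q8.
No new states can be added; the closed set is {q0, q2, q3, q7, q8, q11, q12}.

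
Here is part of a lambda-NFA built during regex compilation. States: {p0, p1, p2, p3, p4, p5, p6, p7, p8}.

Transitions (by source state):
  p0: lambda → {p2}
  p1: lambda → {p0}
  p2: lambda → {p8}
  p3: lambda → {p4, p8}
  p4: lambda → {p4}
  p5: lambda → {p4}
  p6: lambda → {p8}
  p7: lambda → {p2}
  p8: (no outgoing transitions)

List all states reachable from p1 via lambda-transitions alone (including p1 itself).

{p0, p1, p2, p8}

Start with {p1}.
From p1 via lambda: add p0.
From p0 via lambda: add p2.
From p2 via lambda: add p8.
No new states can be added; the closed set is {p0, p1, p2, p8}.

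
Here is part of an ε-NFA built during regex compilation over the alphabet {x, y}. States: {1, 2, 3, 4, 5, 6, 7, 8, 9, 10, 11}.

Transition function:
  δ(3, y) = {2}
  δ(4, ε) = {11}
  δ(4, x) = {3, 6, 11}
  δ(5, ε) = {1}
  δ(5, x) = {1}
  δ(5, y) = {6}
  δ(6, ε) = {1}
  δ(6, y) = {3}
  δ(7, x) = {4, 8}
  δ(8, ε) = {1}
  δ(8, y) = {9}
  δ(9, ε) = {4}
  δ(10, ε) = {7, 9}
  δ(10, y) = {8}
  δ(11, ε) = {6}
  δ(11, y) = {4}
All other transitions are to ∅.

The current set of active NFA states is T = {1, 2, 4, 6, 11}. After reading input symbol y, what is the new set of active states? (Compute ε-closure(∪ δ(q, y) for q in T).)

{1, 3, 4, 6, 11}

6 on y → {3}.
11 on y → {4}.
No y-transition from 1, 2, 4.
Union after reading y: {3, 4}.
Now take the ε-closure:
From 4 via ε: add 11.
From 11 via ε: add 6.
From 6 via ε: add 1.
No new states can be added; the closed set is {1, 3, 4, 6, 11}.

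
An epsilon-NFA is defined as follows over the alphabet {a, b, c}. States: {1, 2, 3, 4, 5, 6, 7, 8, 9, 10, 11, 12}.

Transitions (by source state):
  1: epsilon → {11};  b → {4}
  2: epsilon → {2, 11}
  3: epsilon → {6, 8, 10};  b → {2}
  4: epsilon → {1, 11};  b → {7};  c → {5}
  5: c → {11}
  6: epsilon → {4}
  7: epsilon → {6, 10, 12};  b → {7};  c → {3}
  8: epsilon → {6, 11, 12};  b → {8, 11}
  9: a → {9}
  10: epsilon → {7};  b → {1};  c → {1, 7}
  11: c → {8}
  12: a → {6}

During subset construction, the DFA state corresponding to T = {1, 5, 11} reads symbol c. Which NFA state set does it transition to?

{1, 4, 6, 8, 11, 12}

5 on c → {11}.
11 on c → {8}.
No c-transition from 1.
Union after reading c: {8, 11}.
Now take the epsilon-closure:
From 8 via epsilon: add 6, 12.
From 6 via epsilon: add 4.
From 4 via epsilon: add 1.
No new states can be added; the closed set is {1, 4, 6, 8, 11, 12}.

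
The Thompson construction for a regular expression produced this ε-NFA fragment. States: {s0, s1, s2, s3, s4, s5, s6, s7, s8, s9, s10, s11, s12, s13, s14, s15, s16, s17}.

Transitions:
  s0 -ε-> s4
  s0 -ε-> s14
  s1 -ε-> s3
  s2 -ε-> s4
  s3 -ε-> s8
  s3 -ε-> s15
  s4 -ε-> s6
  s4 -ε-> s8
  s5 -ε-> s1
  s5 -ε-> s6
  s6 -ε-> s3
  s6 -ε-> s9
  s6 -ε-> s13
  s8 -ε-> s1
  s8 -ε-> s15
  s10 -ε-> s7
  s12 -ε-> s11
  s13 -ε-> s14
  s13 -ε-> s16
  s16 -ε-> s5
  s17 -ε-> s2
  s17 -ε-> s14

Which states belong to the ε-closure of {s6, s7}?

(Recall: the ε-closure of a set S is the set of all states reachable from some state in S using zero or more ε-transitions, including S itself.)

{s1, s3, s5, s6, s7, s8, s9, s13, s14, s15, s16}

Start with {s6, s7}.
From s6 via ε: add s3, s9, s13.
From s3 via ε: add s8, s15.
From s13 via ε: add s14, s16.
From s8 via ε: add s1.
From s16 via ε: add s5.
No new states can be added; the closed set is {s1, s3, s5, s6, s7, s8, s9, s13, s14, s15, s16}.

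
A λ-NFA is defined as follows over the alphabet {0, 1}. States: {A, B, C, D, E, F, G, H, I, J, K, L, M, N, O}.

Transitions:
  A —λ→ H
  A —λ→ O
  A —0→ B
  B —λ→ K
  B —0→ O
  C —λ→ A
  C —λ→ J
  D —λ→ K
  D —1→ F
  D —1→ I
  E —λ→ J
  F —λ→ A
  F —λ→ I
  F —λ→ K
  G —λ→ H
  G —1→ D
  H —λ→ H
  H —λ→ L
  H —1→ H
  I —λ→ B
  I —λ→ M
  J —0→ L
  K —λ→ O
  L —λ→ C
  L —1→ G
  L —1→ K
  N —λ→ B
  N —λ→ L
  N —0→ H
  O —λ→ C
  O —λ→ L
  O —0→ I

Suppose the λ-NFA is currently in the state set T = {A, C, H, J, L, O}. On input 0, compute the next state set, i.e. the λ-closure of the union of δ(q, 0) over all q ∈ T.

{A, B, C, H, I, J, K, L, M, O}

A on 0 → {B}.
J on 0 → {L}.
O on 0 → {I}.
No 0-transition from C, H, L.
Union after reading 0: {B, I, L}.
Now take the λ-closure:
From B via λ: add K.
From I via λ: add M.
From L via λ: add C.
From C via λ: add A, J.
From K via λ: add O.
From A via λ: add H.
No new states can be added; the closed set is {A, B, C, H, I, J, K, L, M, O}.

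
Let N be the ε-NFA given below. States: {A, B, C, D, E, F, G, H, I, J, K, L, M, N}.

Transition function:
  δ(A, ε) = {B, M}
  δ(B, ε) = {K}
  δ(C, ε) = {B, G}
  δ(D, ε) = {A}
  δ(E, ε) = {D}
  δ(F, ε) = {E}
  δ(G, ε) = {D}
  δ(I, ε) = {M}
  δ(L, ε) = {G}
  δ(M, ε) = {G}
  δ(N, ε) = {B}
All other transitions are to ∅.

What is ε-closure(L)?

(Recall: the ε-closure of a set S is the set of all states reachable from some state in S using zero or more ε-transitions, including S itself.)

Start with {L}.
From L via ε: add G.
From G via ε: add D.
From D via ε: add A.
From A via ε: add B, M.
From B via ε: add K.
No new states can be added; the closed set is {A, B, D, G, K, L, M}.

{A, B, D, G, K, L, M}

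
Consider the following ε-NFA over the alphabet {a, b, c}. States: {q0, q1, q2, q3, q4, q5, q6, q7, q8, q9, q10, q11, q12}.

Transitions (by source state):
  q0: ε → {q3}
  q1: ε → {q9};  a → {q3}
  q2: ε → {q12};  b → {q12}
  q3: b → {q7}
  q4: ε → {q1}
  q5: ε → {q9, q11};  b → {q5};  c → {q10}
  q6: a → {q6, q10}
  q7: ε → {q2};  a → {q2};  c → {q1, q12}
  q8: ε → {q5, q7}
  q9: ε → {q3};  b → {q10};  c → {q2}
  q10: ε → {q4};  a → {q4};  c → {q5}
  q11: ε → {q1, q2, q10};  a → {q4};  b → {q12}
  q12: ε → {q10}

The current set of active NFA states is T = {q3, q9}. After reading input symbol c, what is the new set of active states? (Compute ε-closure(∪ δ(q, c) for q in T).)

{q1, q2, q3, q4, q9, q10, q12}

q9 on c → {q2}.
No c-transition from q3.
Union after reading c: {q2}.
Now take the ε-closure:
From q2 via ε: add q12.
From q12 via ε: add q10.
From q10 via ε: add q4.
From q4 via ε: add q1.
From q1 via ε: add q9.
From q9 via ε: add q3.
No new states can be added; the closed set is {q1, q2, q3, q4, q9, q10, q12}.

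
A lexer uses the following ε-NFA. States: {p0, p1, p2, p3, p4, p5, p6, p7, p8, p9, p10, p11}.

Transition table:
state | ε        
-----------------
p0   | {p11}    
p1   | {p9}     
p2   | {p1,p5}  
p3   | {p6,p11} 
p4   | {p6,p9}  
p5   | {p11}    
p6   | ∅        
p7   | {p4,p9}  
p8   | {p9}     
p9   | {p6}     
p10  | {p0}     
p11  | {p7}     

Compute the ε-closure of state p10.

{p0, p4, p6, p7, p9, p10, p11}

Start with {p10}.
From p10 via ε: add p0.
From p0 via ε: add p11.
From p11 via ε: add p7.
From p7 via ε: add p4, p9.
From p4 via ε: add p6.
No new states can be added; the closed set is {p0, p4, p6, p7, p9, p10, p11}.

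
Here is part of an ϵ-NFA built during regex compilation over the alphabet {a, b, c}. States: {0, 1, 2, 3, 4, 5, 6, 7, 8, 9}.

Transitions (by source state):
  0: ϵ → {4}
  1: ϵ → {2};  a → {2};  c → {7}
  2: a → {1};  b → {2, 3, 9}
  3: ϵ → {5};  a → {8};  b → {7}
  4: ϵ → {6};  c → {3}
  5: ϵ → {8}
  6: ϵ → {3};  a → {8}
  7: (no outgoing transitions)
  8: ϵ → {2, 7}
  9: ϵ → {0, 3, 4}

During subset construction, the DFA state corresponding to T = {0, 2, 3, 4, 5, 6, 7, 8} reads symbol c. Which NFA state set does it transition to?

4 on c → {3}.
No c-transition from 0, 2, 3, 5, 6, 7, 8.
Union after reading c: {3}.
Now take the ϵ-closure:
From 3 via ϵ: add 5.
From 5 via ϵ: add 8.
From 8 via ϵ: add 2, 7.
No new states can be added; the closed set is {2, 3, 5, 7, 8}.

{2, 3, 5, 7, 8}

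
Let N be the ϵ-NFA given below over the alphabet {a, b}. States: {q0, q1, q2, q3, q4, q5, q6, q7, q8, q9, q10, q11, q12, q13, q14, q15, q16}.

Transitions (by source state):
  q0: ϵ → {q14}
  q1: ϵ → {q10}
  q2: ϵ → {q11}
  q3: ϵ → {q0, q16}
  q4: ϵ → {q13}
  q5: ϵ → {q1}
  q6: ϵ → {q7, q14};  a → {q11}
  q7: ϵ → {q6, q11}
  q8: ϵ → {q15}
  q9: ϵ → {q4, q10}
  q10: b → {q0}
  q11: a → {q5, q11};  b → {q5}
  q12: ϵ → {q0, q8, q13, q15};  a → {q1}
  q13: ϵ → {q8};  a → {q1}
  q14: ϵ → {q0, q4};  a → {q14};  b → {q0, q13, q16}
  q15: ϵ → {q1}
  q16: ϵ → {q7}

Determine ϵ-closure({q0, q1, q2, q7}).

Start with {q0, q1, q2, q7}.
From q0 via ϵ: add q14.
From q1 via ϵ: add q10.
From q2 via ϵ: add q11.
From q7 via ϵ: add q6.
From q14 via ϵ: add q4.
From q4 via ϵ: add q13.
From q13 via ϵ: add q8.
From q8 via ϵ: add q15.
No new states can be added; the closed set is {q0, q1, q2, q4, q6, q7, q8, q10, q11, q13, q14, q15}.

{q0, q1, q2, q4, q6, q7, q8, q10, q11, q13, q14, q15}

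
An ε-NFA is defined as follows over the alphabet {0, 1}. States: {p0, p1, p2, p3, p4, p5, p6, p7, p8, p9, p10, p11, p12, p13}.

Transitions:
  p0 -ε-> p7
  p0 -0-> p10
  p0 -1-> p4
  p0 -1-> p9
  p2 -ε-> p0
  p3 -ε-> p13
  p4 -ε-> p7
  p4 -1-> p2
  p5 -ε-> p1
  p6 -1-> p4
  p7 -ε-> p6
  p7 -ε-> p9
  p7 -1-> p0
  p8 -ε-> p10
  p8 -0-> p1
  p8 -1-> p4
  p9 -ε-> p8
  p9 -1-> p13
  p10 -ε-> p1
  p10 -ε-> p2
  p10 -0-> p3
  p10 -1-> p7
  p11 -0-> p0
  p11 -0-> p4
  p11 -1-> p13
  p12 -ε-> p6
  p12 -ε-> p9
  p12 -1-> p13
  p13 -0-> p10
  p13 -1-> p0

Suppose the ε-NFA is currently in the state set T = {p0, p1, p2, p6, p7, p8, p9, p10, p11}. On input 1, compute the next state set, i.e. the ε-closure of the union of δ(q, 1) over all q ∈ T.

{p0, p1, p2, p4, p6, p7, p8, p9, p10, p13}

p0 on 1 → {p4, p9}.
p6 on 1 → {p4}.
p7 on 1 → {p0}.
p8 on 1 → {p4}.
p9 on 1 → {p13}.
p10 on 1 → {p7}.
p11 on 1 → {p13}.
No 1-transition from p1, p2.
Union after reading 1: {p0, p4, p7, p9, p13}.
Now take the ε-closure:
From p7 via ε: add p6.
From p9 via ε: add p8.
From p8 via ε: add p10.
From p10 via ε: add p1, p2.
No new states can be added; the closed set is {p0, p1, p2, p4, p6, p7, p8, p9, p10, p13}.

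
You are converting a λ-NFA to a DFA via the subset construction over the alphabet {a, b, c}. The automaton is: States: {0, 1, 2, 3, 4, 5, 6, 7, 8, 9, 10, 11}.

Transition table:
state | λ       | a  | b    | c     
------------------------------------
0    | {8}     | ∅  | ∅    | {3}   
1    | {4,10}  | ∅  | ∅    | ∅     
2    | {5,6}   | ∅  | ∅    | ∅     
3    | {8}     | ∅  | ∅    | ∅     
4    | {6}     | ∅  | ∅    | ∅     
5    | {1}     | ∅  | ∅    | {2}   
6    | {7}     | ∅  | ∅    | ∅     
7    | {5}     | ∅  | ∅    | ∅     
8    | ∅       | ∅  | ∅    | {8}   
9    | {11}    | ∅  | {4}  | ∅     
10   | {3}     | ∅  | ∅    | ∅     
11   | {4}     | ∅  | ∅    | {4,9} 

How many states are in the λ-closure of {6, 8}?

8

Start with {6, 8}.
From 6 via λ: add 7.
From 7 via λ: add 5.
From 5 via λ: add 1.
From 1 via λ: add 4, 10.
From 10 via λ: add 3.
λ-closure = {1, 3, 4, 5, 6, 7, 8, 10}, which has 8 states.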